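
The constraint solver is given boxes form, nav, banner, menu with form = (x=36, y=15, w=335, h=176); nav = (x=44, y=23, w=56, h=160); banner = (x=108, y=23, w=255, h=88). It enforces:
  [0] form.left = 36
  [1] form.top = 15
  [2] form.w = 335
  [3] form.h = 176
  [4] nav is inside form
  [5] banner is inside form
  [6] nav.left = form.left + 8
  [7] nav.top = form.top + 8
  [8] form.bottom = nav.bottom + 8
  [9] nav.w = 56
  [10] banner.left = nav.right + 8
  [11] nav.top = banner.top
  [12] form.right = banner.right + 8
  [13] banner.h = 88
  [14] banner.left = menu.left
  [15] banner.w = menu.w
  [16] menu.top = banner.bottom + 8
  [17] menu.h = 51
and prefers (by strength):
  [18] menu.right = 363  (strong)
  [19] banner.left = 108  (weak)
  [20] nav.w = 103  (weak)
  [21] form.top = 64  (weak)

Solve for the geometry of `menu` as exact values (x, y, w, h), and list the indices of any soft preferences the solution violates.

1. menu.x = 108  [banner.left = menu.left]
2. menu.w = 255  [banner.w = menu.w]
3. menu.y = 119  [menu.top = banner.bottom + 8]
4. menu.h = 51  [menu.h = 51]

menu = (x=108, y=119, w=255, h=51)
violated soft preferences: 20, 21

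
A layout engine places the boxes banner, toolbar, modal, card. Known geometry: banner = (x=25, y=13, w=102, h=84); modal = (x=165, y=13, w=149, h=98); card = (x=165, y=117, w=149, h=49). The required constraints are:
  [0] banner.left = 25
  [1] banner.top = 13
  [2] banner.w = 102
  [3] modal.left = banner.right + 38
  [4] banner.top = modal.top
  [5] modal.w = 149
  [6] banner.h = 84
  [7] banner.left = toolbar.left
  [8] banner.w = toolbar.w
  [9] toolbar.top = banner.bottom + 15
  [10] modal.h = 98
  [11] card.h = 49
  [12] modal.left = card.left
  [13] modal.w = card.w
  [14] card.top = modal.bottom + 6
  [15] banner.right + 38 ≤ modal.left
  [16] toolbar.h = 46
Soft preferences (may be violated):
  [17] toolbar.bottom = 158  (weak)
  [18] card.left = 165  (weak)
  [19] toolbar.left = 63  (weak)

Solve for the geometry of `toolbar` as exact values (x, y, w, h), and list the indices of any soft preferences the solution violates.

toolbar = (x=25, y=112, w=102, h=46)
violated soft preferences: 19

1. toolbar.x = 25  [banner.left = toolbar.left]
2. toolbar.w = 102  [banner.w = toolbar.w]
3. toolbar.y = 112  [toolbar.top = banner.bottom + 15]
4. toolbar.h = 46  [toolbar.h = 46]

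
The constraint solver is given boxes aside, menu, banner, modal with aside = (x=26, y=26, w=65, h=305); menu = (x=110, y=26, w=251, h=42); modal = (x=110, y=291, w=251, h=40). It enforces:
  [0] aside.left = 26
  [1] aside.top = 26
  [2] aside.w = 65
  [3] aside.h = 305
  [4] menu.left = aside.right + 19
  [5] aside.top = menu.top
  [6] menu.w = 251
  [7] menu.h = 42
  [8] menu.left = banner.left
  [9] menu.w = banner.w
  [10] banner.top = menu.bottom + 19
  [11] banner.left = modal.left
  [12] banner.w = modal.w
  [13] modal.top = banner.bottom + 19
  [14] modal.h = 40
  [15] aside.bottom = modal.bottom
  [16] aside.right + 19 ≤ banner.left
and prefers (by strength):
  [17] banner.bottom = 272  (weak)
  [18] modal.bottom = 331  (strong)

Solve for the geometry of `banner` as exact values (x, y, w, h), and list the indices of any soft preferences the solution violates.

1. banner.x = 110  [menu.left = banner.left]
2. banner.w = 251  [menu.w = banner.w]
3. banner.y = 87  [banner.top = menu.bottom + 19]
4. banner.h = 185  [modal.top = banner.bottom + 19]

banner = (x=110, y=87, w=251, h=185)
violated soft preferences: none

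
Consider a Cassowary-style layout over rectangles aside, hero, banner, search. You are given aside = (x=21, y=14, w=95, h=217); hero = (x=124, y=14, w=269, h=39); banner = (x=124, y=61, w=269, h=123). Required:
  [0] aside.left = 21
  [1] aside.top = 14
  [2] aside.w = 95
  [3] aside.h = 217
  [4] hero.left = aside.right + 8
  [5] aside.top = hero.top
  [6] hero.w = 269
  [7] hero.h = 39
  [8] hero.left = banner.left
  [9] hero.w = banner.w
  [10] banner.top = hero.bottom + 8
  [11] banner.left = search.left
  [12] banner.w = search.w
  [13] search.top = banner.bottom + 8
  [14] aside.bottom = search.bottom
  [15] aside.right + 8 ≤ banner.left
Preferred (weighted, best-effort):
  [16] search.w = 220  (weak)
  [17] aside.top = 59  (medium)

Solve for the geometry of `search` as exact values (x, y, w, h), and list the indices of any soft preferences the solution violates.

1. search.x = 124  [banner.left = search.left]
2. search.w = 269  [banner.w = search.w]
3. search.y = 192  [search.top = banner.bottom + 8]
4. search.h = 39  [aside.bottom = search.bottom]

search = (x=124, y=192, w=269, h=39)
violated soft preferences: 16, 17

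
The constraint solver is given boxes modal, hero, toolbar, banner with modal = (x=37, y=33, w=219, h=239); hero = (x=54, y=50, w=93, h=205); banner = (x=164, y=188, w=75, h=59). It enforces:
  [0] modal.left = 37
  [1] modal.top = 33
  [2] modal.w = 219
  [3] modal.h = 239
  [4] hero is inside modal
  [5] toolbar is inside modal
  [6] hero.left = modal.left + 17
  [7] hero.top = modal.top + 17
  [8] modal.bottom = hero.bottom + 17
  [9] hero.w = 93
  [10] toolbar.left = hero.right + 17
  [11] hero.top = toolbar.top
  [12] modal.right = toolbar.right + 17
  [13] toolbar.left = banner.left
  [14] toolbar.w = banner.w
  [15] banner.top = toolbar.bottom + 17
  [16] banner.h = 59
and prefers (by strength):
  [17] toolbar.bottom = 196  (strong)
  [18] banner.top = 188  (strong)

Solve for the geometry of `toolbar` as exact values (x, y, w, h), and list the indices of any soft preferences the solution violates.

toolbar = (x=164, y=50, w=75, h=121)
violated soft preferences: 17

1. toolbar.x = 164  [toolbar.left = hero.right + 17]
2. toolbar.y = 50  [hero.top = toolbar.top]
3. toolbar.w = 75  [modal.right = toolbar.right + 17]
4. toolbar.h = 121  [banner.top = toolbar.bottom + 17]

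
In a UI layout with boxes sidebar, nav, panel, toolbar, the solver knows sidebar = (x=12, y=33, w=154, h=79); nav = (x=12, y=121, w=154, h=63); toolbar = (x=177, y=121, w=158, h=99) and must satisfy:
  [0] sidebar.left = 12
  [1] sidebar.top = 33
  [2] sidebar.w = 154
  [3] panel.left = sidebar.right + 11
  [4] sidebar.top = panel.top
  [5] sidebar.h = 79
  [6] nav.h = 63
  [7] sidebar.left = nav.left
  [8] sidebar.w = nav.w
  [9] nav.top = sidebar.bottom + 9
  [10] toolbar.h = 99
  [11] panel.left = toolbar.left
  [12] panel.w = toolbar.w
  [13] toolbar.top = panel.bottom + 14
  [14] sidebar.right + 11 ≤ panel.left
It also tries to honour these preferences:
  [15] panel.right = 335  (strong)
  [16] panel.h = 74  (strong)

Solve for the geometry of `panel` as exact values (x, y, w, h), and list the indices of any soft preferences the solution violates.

1. panel.x = 177  [panel.left = sidebar.right + 11]
2. panel.y = 33  [sidebar.top = panel.top]
3. panel.w = 158  [panel.w = toolbar.w]
4. panel.h = 74  [toolbar.top = panel.bottom + 14]

panel = (x=177, y=33, w=158, h=74)
violated soft preferences: none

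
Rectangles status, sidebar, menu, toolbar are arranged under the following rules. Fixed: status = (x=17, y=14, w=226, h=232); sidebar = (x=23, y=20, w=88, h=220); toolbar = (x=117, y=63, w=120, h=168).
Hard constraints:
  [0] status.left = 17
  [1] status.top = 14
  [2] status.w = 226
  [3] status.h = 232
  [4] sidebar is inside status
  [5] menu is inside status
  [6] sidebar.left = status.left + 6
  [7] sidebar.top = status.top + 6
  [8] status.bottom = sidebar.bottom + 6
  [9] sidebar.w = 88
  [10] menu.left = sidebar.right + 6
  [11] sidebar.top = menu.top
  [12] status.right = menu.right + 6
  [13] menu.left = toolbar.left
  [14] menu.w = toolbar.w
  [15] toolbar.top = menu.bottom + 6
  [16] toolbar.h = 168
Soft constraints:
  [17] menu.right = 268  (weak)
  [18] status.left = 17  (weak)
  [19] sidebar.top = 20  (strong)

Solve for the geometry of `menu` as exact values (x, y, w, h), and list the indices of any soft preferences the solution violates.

menu = (x=117, y=20, w=120, h=37)
violated soft preferences: 17

1. menu.x = 117  [menu.left = sidebar.right + 6]
2. menu.y = 20  [sidebar.top = menu.top]
3. menu.w = 120  [status.right = menu.right + 6]
4. menu.h = 37  [toolbar.top = menu.bottom + 6]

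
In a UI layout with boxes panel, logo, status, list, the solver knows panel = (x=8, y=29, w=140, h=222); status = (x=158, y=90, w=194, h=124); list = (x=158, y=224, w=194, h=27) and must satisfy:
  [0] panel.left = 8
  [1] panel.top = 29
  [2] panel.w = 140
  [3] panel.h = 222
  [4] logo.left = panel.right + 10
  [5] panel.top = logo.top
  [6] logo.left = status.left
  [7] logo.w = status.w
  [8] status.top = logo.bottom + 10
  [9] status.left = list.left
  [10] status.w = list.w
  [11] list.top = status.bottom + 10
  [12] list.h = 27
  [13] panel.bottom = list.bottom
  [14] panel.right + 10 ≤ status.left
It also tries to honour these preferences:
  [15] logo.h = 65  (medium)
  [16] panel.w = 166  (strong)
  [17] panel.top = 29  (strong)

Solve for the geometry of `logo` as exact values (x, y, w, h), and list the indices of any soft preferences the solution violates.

1. logo.x = 158  [logo.left = panel.right + 10]
2. logo.y = 29  [panel.top = logo.top]
3. logo.w = 194  [logo.w = status.w]
4. logo.h = 51  [status.top = logo.bottom + 10]

logo = (x=158, y=29, w=194, h=51)
violated soft preferences: 15, 16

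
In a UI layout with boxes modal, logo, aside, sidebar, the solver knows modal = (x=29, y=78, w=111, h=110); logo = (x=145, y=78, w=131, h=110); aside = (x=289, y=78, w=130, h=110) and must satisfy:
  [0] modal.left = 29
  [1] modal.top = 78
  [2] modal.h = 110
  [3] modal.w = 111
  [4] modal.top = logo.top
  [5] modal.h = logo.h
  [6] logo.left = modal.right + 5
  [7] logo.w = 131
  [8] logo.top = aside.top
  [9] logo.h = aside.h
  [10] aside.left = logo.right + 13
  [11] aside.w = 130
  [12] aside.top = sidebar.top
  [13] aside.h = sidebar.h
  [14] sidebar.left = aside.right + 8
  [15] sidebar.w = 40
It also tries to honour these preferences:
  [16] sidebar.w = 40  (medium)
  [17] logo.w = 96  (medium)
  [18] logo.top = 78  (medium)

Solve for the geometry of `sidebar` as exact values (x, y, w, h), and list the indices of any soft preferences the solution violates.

sidebar = (x=427, y=78, w=40, h=110)
violated soft preferences: 17

1. sidebar.y = 78  [aside.top = sidebar.top]
2. sidebar.h = 110  [aside.h = sidebar.h]
3. sidebar.x = 427  [sidebar.left = aside.right + 8]
4. sidebar.w = 40  [sidebar.w = 40]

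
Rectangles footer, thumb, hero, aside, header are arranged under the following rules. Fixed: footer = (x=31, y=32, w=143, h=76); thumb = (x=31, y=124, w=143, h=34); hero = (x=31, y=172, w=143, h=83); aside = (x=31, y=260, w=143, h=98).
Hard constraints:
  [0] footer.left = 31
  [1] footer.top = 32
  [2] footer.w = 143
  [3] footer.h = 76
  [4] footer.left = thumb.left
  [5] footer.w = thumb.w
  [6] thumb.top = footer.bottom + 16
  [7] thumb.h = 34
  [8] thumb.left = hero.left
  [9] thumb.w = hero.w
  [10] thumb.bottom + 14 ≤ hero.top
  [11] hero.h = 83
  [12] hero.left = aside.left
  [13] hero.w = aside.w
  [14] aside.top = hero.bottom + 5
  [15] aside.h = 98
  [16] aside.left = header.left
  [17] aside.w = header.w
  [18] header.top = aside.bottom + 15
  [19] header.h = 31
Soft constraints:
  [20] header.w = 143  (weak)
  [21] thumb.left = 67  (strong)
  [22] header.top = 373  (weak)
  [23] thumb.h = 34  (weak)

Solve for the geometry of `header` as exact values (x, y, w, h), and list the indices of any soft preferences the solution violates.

header = (x=31, y=373, w=143, h=31)
violated soft preferences: 21

1. header.x = 31  [aside.left = header.left]
2. header.w = 143  [aside.w = header.w]
3. header.y = 373  [header.top = aside.bottom + 15]
4. header.h = 31  [header.h = 31]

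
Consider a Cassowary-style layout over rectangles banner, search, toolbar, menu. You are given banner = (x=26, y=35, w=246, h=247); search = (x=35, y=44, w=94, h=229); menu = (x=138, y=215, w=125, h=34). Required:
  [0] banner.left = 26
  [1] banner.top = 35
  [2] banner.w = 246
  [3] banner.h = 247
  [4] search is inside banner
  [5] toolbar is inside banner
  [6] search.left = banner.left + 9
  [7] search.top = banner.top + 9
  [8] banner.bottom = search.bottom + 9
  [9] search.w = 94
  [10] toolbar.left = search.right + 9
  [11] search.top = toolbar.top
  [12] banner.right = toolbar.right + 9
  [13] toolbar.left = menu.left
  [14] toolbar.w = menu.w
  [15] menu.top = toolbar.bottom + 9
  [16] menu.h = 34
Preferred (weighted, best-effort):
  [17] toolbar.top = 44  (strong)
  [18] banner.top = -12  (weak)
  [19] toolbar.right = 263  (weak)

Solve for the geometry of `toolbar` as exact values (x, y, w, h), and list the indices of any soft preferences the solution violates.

toolbar = (x=138, y=44, w=125, h=162)
violated soft preferences: 18

1. toolbar.x = 138  [toolbar.left = search.right + 9]
2. toolbar.y = 44  [search.top = toolbar.top]
3. toolbar.w = 125  [banner.right = toolbar.right + 9]
4. toolbar.h = 162  [menu.top = toolbar.bottom + 9]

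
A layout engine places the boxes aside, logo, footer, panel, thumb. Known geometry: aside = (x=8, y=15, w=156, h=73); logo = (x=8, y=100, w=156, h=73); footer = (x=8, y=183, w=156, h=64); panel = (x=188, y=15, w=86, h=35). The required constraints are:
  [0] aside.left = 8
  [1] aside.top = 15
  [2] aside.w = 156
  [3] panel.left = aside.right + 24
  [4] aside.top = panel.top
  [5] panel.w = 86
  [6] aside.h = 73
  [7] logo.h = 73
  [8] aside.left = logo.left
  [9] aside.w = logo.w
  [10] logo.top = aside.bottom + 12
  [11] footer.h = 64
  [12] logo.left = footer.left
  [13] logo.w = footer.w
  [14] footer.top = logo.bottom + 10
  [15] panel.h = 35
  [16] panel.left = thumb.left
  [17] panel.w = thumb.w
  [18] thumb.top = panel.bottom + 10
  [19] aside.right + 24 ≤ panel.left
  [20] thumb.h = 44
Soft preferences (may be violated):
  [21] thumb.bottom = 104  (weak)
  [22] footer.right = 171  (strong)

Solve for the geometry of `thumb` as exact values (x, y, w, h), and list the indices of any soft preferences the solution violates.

1. thumb.x = 188  [panel.left = thumb.left]
2. thumb.w = 86  [panel.w = thumb.w]
3. thumb.y = 60  [thumb.top = panel.bottom + 10]
4. thumb.h = 44  [thumb.h = 44]

thumb = (x=188, y=60, w=86, h=44)
violated soft preferences: 22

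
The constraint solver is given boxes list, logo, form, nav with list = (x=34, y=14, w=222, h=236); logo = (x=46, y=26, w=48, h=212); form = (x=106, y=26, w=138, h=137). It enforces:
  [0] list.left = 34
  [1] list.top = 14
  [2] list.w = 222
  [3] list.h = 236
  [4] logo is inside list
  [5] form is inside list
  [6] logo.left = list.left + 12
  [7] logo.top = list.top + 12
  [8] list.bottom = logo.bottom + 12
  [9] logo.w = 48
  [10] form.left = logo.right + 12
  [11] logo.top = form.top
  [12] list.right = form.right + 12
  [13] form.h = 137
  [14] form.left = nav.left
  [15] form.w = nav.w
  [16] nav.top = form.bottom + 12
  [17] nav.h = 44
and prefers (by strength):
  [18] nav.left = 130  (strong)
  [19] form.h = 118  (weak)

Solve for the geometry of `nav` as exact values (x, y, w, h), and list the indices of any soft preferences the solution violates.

1. nav.x = 106  [form.left = nav.left]
2. nav.w = 138  [form.w = nav.w]
3. nav.y = 175  [nav.top = form.bottom + 12]
4. nav.h = 44  [nav.h = 44]

nav = (x=106, y=175, w=138, h=44)
violated soft preferences: 18, 19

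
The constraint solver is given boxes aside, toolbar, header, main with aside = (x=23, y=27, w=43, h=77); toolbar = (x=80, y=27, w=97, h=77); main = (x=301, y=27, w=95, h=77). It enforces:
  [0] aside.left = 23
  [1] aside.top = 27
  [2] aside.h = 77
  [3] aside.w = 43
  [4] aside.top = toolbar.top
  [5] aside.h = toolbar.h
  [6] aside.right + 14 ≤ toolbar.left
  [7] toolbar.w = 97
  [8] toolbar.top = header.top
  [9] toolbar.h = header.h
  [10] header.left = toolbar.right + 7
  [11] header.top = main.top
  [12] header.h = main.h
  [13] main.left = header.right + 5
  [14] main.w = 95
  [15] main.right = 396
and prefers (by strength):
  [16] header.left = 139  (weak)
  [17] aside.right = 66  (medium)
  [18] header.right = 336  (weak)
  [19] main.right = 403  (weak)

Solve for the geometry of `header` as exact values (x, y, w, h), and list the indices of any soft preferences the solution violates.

1. header.y = 27  [toolbar.top = header.top]
2. header.h = 77  [toolbar.h = header.h]
3. header.x = 184  [header.left = toolbar.right + 7]
4. header.w = 112  [main.left = header.right + 5]

header = (x=184, y=27, w=112, h=77)
violated soft preferences: 16, 18, 19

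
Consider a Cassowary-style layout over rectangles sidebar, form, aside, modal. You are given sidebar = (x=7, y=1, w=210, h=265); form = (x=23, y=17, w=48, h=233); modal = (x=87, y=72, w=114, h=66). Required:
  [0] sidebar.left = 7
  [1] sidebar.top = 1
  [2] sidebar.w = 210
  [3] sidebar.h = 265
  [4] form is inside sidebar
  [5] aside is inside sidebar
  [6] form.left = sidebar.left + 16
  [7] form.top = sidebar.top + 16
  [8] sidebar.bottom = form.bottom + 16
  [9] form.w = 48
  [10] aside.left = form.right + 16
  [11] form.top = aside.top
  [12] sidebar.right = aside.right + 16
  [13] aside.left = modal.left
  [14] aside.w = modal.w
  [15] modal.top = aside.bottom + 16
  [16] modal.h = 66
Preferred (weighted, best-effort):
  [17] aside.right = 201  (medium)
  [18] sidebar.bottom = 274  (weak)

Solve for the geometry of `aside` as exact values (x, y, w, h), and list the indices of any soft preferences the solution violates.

aside = (x=87, y=17, w=114, h=39)
violated soft preferences: 18

1. aside.x = 87  [aside.left = form.right + 16]
2. aside.y = 17  [form.top = aside.top]
3. aside.w = 114  [sidebar.right = aside.right + 16]
4. aside.h = 39  [modal.top = aside.bottom + 16]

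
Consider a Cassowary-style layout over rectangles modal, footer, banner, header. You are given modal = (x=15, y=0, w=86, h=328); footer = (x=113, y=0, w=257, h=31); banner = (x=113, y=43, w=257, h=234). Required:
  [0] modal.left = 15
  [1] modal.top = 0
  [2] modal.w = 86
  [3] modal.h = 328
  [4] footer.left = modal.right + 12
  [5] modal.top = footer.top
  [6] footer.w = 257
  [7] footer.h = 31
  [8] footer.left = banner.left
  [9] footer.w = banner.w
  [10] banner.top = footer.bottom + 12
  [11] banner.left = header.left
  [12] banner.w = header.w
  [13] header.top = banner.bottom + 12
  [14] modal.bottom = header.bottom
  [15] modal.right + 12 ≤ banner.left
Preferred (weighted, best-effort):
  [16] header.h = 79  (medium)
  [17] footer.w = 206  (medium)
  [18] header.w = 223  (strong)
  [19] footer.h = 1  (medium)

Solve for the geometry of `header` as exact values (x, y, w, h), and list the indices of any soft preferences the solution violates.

header = (x=113, y=289, w=257, h=39)
violated soft preferences: 16, 17, 18, 19

1. header.x = 113  [banner.left = header.left]
2. header.w = 257  [banner.w = header.w]
3. header.y = 289  [header.top = banner.bottom + 12]
4. header.h = 39  [modal.bottom = header.bottom]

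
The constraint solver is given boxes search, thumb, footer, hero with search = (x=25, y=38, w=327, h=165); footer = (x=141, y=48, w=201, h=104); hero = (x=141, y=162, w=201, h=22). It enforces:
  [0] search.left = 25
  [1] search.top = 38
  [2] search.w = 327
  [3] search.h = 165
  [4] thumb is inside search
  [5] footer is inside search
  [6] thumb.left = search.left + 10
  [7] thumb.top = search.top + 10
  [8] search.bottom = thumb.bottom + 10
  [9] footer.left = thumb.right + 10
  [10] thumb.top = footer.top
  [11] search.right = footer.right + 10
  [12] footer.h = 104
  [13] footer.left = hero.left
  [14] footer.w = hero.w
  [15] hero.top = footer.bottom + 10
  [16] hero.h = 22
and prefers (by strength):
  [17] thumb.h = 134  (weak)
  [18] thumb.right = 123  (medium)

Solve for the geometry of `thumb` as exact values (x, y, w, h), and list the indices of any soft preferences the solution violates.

1. thumb.x = 35  [thumb.left = search.left + 10]
2. thumb.y = 48  [thumb.top = search.top + 10]
3. thumb.h = 145  [search.bottom = thumb.bottom + 10]
4. thumb.w = 96  [footer.left = thumb.right + 10]

thumb = (x=35, y=48, w=96, h=145)
violated soft preferences: 17, 18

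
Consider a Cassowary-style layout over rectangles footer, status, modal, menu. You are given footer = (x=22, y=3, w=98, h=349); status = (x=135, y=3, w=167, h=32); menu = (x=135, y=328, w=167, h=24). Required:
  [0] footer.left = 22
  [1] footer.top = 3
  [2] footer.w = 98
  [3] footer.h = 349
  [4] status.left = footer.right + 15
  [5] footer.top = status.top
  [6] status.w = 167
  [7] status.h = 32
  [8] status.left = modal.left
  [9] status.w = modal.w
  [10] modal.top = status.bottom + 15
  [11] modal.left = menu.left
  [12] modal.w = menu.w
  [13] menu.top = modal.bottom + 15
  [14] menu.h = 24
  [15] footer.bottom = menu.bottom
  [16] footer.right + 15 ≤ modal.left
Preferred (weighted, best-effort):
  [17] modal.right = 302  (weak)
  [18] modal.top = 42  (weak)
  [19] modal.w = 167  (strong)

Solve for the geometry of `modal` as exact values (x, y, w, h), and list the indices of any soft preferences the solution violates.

modal = (x=135, y=50, w=167, h=263)
violated soft preferences: 18

1. modal.x = 135  [status.left = modal.left]
2. modal.w = 167  [status.w = modal.w]
3. modal.y = 50  [modal.top = status.bottom + 15]
4. modal.h = 263  [menu.top = modal.bottom + 15]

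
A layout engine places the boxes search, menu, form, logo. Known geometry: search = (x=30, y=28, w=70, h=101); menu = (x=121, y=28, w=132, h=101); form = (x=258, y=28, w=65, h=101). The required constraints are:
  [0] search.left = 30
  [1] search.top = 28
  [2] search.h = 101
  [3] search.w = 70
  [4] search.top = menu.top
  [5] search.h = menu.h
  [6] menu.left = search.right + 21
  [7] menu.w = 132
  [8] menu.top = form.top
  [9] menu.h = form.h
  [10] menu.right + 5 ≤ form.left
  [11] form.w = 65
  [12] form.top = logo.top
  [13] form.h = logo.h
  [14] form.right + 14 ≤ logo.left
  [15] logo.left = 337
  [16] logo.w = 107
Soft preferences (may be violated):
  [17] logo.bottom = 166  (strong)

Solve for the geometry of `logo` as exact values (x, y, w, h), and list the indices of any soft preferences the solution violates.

1. logo.y = 28  [form.top = logo.top]
2. logo.h = 101  [form.h = logo.h]
3. logo.x = 337  [logo.left = 337]
4. logo.w = 107  [logo.w = 107]

logo = (x=337, y=28, w=107, h=101)
violated soft preferences: 17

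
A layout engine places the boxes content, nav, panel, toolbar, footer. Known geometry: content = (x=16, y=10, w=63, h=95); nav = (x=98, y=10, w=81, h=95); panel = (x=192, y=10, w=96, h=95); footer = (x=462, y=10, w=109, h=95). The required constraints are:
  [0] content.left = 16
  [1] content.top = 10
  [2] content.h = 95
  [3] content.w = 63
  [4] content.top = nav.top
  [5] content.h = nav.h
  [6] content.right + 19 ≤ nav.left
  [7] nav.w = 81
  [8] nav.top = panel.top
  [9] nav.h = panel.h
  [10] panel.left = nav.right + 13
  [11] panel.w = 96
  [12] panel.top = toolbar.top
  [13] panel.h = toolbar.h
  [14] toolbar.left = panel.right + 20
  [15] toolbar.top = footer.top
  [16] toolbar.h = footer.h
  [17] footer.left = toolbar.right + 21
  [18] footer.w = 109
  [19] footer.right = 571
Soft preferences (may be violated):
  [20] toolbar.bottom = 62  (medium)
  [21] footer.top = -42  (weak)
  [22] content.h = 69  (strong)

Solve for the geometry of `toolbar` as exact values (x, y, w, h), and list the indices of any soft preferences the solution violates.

toolbar = (x=308, y=10, w=133, h=95)
violated soft preferences: 20, 21, 22

1. toolbar.y = 10  [panel.top = toolbar.top]
2. toolbar.h = 95  [panel.h = toolbar.h]
3. toolbar.x = 308  [toolbar.left = panel.right + 20]
4. toolbar.w = 133  [footer.left = toolbar.right + 21]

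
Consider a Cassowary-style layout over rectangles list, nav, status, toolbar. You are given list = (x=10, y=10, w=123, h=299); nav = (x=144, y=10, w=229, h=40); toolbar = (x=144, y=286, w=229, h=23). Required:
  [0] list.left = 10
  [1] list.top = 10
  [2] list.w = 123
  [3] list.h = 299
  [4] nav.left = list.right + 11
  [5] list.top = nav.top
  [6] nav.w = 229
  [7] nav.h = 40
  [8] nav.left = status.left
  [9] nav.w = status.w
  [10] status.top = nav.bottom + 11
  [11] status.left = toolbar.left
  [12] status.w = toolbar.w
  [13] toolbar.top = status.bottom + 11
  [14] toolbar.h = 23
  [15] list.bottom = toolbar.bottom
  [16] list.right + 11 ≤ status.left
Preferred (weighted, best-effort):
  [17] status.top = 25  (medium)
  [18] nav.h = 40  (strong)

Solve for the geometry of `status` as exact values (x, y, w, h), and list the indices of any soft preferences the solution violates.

1. status.x = 144  [nav.left = status.left]
2. status.w = 229  [nav.w = status.w]
3. status.y = 61  [status.top = nav.bottom + 11]
4. status.h = 214  [toolbar.top = status.bottom + 11]

status = (x=144, y=61, w=229, h=214)
violated soft preferences: 17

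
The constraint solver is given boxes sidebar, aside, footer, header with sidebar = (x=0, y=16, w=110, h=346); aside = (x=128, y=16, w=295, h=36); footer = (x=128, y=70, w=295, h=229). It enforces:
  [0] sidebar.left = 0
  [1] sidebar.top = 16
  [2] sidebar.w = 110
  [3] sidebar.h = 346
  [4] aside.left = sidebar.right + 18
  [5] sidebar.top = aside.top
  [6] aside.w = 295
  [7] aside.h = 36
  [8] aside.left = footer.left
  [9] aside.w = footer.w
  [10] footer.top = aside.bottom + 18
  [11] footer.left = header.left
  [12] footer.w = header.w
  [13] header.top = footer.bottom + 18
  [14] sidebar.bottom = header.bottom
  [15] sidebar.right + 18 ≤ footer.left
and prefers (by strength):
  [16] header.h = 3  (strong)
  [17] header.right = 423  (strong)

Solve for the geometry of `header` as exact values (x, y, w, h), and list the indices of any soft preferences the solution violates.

1. header.x = 128  [footer.left = header.left]
2. header.w = 295  [footer.w = header.w]
3. header.y = 317  [header.top = footer.bottom + 18]
4. header.h = 45  [sidebar.bottom = header.bottom]

header = (x=128, y=317, w=295, h=45)
violated soft preferences: 16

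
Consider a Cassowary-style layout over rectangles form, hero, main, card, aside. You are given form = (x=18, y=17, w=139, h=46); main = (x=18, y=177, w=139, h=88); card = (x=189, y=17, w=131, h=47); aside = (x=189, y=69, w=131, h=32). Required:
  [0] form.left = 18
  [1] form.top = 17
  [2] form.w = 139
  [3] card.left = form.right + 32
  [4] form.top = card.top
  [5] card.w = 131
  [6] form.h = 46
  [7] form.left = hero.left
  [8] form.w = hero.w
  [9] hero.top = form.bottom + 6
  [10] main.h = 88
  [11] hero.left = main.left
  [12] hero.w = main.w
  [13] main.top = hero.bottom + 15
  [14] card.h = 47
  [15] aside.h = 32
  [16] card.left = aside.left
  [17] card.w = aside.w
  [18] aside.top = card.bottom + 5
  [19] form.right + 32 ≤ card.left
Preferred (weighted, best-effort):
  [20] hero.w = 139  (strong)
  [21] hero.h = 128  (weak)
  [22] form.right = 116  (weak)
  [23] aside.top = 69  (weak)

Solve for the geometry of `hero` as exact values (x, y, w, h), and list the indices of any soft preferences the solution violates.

1. hero.x = 18  [form.left = hero.left]
2. hero.w = 139  [form.w = hero.w]
3. hero.y = 69  [hero.top = form.bottom + 6]
4. hero.h = 93  [main.top = hero.bottom + 15]

hero = (x=18, y=69, w=139, h=93)
violated soft preferences: 21, 22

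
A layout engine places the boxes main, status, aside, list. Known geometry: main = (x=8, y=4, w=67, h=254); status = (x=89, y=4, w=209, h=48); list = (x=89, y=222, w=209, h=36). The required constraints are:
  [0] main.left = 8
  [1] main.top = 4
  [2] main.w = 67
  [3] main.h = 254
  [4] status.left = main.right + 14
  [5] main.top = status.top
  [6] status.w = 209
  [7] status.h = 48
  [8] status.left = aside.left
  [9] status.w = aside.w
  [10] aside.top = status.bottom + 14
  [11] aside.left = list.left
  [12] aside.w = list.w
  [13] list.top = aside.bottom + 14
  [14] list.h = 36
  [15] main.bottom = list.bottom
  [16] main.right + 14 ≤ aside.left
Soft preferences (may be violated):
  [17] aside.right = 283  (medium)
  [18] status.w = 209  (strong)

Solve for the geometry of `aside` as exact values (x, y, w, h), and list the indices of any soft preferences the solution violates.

aside = (x=89, y=66, w=209, h=142)
violated soft preferences: 17

1. aside.x = 89  [status.left = aside.left]
2. aside.w = 209  [status.w = aside.w]
3. aside.y = 66  [aside.top = status.bottom + 14]
4. aside.h = 142  [list.top = aside.bottom + 14]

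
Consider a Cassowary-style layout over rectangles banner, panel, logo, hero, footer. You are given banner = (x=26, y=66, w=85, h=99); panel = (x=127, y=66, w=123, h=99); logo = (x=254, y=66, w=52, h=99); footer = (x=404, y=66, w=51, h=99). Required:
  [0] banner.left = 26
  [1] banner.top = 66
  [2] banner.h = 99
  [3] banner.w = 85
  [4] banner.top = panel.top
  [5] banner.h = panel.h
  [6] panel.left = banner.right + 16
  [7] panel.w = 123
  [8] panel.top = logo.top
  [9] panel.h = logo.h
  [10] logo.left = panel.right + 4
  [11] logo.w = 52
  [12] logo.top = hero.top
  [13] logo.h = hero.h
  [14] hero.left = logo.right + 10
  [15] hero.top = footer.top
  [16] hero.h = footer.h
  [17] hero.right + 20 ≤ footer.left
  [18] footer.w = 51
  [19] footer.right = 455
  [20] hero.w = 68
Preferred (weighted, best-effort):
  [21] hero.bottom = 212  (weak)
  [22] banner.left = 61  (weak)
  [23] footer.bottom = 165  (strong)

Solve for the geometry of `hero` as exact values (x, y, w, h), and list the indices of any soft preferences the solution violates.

hero = (x=316, y=66, w=68, h=99)
violated soft preferences: 21, 22

1. hero.y = 66  [logo.top = hero.top]
2. hero.h = 99  [logo.h = hero.h]
3. hero.x = 316  [hero.left = logo.right + 10]
4. hero.w = 68  [hero.w = 68]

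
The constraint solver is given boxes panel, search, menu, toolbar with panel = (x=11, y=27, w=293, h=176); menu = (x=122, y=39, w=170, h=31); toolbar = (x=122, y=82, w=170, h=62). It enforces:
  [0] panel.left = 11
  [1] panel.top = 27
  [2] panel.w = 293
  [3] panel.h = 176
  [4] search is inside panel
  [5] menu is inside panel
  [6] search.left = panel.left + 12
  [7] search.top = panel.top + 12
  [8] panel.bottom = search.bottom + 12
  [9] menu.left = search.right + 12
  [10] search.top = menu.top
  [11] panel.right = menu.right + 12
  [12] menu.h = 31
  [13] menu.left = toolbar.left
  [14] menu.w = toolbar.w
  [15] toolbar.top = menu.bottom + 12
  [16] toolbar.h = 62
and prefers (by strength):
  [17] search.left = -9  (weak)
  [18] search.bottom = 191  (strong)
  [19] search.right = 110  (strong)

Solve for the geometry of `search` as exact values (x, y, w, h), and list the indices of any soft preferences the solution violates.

1. search.x = 23  [search.left = panel.left + 12]
2. search.y = 39  [search.top = panel.top + 12]
3. search.h = 152  [panel.bottom = search.bottom + 12]
4. search.w = 87  [menu.left = search.right + 12]

search = (x=23, y=39, w=87, h=152)
violated soft preferences: 17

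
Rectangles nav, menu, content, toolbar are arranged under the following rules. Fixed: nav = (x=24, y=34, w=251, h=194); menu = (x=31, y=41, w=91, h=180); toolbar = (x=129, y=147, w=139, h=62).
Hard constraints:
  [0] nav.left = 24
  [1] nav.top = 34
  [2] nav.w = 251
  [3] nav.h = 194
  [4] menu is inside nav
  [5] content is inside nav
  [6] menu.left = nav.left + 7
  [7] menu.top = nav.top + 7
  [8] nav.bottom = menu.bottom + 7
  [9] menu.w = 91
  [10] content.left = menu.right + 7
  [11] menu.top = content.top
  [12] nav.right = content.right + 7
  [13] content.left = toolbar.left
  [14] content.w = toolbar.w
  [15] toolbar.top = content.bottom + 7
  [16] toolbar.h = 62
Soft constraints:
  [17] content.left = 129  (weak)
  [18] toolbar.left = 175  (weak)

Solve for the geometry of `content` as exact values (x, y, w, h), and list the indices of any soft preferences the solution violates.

1. content.x = 129  [content.left = menu.right + 7]
2. content.y = 41  [menu.top = content.top]
3. content.w = 139  [nav.right = content.right + 7]
4. content.h = 99  [toolbar.top = content.bottom + 7]

content = (x=129, y=41, w=139, h=99)
violated soft preferences: 18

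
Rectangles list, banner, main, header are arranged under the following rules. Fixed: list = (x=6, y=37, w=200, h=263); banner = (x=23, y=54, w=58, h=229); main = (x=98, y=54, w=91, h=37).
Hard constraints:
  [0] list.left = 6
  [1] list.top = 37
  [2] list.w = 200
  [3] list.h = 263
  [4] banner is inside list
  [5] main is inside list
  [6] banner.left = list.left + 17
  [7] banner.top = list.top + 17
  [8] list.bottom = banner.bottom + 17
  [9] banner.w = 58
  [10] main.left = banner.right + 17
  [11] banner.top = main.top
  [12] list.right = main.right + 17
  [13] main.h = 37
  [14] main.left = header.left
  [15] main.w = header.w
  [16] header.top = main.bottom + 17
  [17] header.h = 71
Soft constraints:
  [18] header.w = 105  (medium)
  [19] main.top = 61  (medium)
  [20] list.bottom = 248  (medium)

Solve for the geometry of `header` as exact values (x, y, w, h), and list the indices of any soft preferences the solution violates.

header = (x=98, y=108, w=91, h=71)
violated soft preferences: 18, 19, 20

1. header.x = 98  [main.left = header.left]
2. header.w = 91  [main.w = header.w]
3. header.y = 108  [header.top = main.bottom + 17]
4. header.h = 71  [header.h = 71]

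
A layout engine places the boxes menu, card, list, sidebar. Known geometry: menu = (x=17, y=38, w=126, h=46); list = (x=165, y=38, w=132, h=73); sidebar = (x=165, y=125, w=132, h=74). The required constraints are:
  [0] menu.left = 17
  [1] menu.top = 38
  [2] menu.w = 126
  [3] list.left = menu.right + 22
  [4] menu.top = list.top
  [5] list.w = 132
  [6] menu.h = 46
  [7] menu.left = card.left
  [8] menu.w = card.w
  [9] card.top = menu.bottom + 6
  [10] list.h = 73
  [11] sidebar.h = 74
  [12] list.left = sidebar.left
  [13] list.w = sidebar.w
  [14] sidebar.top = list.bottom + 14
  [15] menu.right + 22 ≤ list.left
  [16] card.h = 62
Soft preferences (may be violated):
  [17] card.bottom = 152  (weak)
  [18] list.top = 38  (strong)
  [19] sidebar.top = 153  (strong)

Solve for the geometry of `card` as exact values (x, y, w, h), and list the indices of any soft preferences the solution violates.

card = (x=17, y=90, w=126, h=62)
violated soft preferences: 19

1. card.x = 17  [menu.left = card.left]
2. card.w = 126  [menu.w = card.w]
3. card.y = 90  [card.top = menu.bottom + 6]
4. card.h = 62  [card.h = 62]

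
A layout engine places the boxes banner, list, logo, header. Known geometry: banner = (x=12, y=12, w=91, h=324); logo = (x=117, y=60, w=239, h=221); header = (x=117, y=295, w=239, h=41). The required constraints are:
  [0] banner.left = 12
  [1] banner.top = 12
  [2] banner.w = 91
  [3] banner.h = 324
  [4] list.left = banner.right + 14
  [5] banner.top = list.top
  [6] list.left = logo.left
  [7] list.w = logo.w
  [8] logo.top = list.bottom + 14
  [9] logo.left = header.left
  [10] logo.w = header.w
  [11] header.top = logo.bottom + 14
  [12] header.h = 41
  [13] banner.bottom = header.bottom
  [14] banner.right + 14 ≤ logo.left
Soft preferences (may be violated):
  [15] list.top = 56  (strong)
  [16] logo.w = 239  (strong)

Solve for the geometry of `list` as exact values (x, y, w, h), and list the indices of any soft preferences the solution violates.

list = (x=117, y=12, w=239, h=34)
violated soft preferences: 15

1. list.x = 117  [list.left = banner.right + 14]
2. list.y = 12  [banner.top = list.top]
3. list.w = 239  [list.w = logo.w]
4. list.h = 34  [logo.top = list.bottom + 14]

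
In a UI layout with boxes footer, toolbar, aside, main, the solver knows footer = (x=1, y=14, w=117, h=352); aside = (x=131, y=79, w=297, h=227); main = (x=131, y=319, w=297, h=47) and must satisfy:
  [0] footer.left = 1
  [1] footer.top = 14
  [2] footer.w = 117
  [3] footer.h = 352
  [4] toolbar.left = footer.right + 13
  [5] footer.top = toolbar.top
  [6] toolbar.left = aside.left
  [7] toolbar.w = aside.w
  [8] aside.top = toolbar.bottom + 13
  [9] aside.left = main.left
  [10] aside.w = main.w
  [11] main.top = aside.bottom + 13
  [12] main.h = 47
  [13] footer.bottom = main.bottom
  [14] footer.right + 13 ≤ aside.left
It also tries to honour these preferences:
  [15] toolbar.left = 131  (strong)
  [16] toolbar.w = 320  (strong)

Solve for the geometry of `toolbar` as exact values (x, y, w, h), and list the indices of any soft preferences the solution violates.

toolbar = (x=131, y=14, w=297, h=52)
violated soft preferences: 16

1. toolbar.x = 131  [toolbar.left = footer.right + 13]
2. toolbar.y = 14  [footer.top = toolbar.top]
3. toolbar.w = 297  [toolbar.w = aside.w]
4. toolbar.h = 52  [aside.top = toolbar.bottom + 13]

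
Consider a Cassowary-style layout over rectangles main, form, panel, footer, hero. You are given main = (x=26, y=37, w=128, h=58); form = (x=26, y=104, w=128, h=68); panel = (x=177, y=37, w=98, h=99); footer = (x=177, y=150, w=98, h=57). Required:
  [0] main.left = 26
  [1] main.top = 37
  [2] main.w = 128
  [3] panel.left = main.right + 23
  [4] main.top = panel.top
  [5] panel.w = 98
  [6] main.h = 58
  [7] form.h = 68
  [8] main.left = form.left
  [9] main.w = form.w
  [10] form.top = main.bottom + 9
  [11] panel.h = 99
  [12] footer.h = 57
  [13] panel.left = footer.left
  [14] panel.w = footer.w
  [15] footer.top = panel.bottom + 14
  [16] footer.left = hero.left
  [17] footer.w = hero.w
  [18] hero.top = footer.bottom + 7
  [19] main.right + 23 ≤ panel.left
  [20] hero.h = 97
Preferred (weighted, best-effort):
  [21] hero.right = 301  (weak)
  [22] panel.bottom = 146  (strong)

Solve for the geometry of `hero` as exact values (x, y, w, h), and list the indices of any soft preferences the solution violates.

hero = (x=177, y=214, w=98, h=97)
violated soft preferences: 21, 22

1. hero.x = 177  [footer.left = hero.left]
2. hero.w = 98  [footer.w = hero.w]
3. hero.y = 214  [hero.top = footer.bottom + 7]
4. hero.h = 97  [hero.h = 97]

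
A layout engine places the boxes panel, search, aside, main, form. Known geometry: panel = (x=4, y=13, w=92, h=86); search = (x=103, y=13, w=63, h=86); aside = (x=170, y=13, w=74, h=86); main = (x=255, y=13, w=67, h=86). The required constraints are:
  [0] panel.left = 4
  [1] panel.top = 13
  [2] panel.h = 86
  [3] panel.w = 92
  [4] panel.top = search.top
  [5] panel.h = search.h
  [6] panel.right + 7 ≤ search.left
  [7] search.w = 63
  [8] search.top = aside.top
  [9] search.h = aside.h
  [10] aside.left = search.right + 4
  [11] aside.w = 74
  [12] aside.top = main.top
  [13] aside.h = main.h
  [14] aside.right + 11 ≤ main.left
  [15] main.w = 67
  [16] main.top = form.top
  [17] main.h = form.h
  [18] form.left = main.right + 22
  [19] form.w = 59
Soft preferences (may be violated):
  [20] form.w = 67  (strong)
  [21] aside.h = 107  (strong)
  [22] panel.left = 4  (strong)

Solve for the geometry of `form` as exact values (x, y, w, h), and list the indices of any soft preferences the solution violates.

1. form.y = 13  [main.top = form.top]
2. form.h = 86  [main.h = form.h]
3. form.x = 344  [form.left = main.right + 22]
4. form.w = 59  [form.w = 59]

form = (x=344, y=13, w=59, h=86)
violated soft preferences: 20, 21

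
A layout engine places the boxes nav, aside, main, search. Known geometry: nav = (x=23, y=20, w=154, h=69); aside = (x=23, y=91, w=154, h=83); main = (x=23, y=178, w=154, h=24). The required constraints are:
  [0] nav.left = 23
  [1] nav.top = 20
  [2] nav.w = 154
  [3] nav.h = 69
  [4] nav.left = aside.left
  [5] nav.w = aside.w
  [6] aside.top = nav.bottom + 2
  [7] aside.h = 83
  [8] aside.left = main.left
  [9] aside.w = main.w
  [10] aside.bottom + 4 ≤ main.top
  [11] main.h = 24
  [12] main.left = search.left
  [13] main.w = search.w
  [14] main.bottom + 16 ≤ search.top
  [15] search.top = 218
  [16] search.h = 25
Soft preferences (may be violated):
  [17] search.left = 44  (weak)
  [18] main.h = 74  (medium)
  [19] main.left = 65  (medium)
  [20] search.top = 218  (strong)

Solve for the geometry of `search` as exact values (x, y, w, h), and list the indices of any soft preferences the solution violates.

search = (x=23, y=218, w=154, h=25)
violated soft preferences: 17, 18, 19

1. search.x = 23  [main.left = search.left]
2. search.w = 154  [main.w = search.w]
3. search.y = 218  [search.top = 218]
4. search.h = 25  [search.h = 25]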